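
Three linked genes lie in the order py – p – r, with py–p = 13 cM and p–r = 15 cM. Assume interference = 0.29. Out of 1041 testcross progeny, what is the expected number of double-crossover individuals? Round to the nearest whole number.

14

Map distances give recombination frequencies of 0.130 and 0.150 for the two intervals.
With interference 0.29 (so coincidence = 0.71), expected double-crossover frequency = 0.130 × 0.150 × 0.71 = 0.01384.
Expected number = 0.01384 × 1041 = 14.41 ≈ 14.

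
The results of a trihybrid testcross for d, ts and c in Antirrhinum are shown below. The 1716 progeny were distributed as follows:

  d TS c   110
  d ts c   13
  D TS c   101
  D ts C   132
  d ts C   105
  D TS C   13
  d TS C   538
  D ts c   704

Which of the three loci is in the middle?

The two most frequent reciprocal classes, D ts c and d TS C, are the parental types, so the F1 was D ts c / d TS C.
The two rarest classes, d ts c and D TS C, are the double crossovers. Comparing them with the parentals, only the d allele has switched, so d is the middle locus and the order is c – d – ts.

d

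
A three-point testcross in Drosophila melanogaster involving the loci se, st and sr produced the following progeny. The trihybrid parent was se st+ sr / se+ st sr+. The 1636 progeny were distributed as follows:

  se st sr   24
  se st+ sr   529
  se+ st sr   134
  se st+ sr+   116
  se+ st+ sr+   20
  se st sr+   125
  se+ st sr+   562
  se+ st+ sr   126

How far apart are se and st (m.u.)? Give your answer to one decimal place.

18.0 m.u.

The two rarest classes, se st sr and se+ st+ sr+, are the double crossovers. Comparing them with the parentals, only the st allele has switched, so st is the middle locus and the order is se – st – sr.
Crossovers in the se–st interval produce the single-crossover classes se+ st+ sr and se st sr+ (126 + 125 = 251) plus the double crossovers (44).
RF(se–st) = (251 + 44) / 1636 = 295/1636 = 0.1803 → 18.0 m.u.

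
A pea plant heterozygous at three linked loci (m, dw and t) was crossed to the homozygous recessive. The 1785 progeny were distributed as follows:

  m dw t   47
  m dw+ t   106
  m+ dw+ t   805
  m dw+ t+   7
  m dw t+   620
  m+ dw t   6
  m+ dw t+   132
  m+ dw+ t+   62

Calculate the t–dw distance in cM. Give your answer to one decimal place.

The two most frequent reciprocal classes, m+ dw+ t and m dw t+, are the parental types, so the F1 was m+ dw+ t / m dw t+.
The two rarest classes, m+ dw t and m dw+ t+, are the double crossovers. Comparing them with the parentals, only the dw allele has switched, so dw is the middle locus and the order is m – dw – t.
Crossovers in the dw–t interval produce the single-crossover classes m+ dw+ t+ and m dw t (62 + 47 = 109) plus the double crossovers (13).
RF(dw–t) = (109 + 13) / 1785 = 122/1785 = 0.0683 → 6.8 cM.

6.8 cM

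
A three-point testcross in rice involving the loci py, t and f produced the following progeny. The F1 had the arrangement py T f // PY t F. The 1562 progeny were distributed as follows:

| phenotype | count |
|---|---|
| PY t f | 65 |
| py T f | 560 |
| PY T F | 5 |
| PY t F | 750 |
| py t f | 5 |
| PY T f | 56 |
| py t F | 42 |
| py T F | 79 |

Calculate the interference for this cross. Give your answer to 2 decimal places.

The two rarest classes, py t f and PY T F, are the double crossovers. Comparing them with the parentals, only the t allele has switched, so t is the middle locus and the order is f – t – py.
f–t: (144 + 10)/1562 = 0.0986; t–py: (98 + 10)/1562 = 0.0691.
Expected DCO frequency = 0.0986 × 0.0691 ≈ 0.00681; observed = 10/1562 ≈ 0.00640.
Coefficient of coincidence = 0.00640/0.00681 ≈ 0.94; interference = 1 − 0.94 = 0.06.

0.06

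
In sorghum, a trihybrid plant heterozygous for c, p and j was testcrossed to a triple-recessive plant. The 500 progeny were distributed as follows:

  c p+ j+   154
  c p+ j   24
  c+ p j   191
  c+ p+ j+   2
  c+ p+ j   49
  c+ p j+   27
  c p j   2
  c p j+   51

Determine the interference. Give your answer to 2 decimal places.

The two most frequent reciprocal classes, c+ p j and c p+ j+, are the parental types, so the F1 was c+ p j / c p+ j+.
The two rarest classes, c p j and c+ p+ j+, are the double crossovers. Comparing them with the parentals, only the c allele has switched, so c is the middle locus and the order is j – c – p.
j–c: (51 + 4)/500 = 0.1100; c–p: (100 + 4)/500 = 0.2080.
Expected DCO frequency = 0.1100 × 0.2080 ≈ 0.02288; observed = 4/500 ≈ 0.00800.
Coefficient of coincidence = 0.00800/0.02288 ≈ 0.35; interference = 1 − 0.35 = 0.65.

0.65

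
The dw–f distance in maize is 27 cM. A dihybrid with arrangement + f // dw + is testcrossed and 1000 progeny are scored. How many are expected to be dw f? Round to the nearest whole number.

135

A map distance of 27 cM corresponds to a recombination frequency of 0.270.
The F1 is + f / dw +, so dw f is a recombinant gamete class with expected frequency r/2 = 0.270/2 = 0.1350.
Expected number = 0.1350 × 1000 = 135.00 ≈ 135.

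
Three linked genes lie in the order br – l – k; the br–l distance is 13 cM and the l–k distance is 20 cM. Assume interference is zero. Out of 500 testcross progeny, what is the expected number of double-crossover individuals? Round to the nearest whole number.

13

Map distances give recombination frequencies of 0.130 and 0.200 for the two intervals.
With no interference, expected double-crossover frequency = 0.130 × 0.200 = 0.02600.
Expected number = 0.02600 × 500 = 13.00 ≈ 13.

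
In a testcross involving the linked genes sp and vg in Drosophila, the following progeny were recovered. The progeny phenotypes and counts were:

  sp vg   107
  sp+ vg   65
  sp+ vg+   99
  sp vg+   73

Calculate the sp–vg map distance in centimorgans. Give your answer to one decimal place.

40.1 centimorgans

The two most frequent classes, sp+ vg+ (99) and sp vg (107), are the parental types, so the F1 was sp+ vg+ / sp vg.
The recombinant classes are sp+ vg and sp vg+: 65 + 73 = 138.
Recombination frequency = 138/344 = 0.4012 ≈ 40.1%, i.e. 40.1 centimorgans.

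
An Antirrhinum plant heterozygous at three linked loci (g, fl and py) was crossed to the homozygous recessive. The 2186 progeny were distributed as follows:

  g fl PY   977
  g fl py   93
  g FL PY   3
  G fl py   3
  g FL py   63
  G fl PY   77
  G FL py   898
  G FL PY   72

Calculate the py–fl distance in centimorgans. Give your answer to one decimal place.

7.8 centimorgans

The two most frequent reciprocal classes, G FL py and g fl PY, are the parental types, so the F1 was G FL py / g fl PY.
The two rarest classes, G fl py and g FL PY, are the double crossovers. Comparing them with the parentals, only the fl allele has switched, so fl is the middle locus and the order is py – fl – g.
Crossovers in the py–fl interval produce the single-crossover classes G FL PY and g fl py (72 + 93 = 165) plus the double crossovers (6).
RF(py–fl) = (165 + 6) / 2186 = 171/2186 = 0.0782 → 7.8 centimorgans.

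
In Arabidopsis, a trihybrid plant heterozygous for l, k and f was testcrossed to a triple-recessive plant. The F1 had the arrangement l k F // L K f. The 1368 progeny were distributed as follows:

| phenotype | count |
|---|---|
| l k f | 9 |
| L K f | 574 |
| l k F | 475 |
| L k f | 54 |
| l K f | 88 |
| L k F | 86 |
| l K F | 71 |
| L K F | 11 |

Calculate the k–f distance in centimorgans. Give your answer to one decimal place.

10.6 centimorgans

The two rarest classes, l k f and L K F, are the double crossovers. Comparing them with the parentals, only the f allele has switched, so f is the middle locus and the order is l – f – k.
Crossovers in the f–k interval produce the single-crossover classes l K F and L k f (71 + 54 = 125) plus the double crossovers (20).
RF(f–k) = (125 + 20) / 1368 = 145/1368 = 0.1060 → 10.6 centimorgans.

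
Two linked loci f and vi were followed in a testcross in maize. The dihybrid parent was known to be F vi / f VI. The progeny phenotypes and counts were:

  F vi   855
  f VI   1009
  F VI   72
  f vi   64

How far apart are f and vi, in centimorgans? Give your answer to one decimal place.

6.8 centimorgans

The recombinant classes are F VI and f vi: 72 + 64 = 136.
Recombination frequency = 136/2000 = 0.0680 ≈ 6.8%, i.e. 6.8 centimorgans.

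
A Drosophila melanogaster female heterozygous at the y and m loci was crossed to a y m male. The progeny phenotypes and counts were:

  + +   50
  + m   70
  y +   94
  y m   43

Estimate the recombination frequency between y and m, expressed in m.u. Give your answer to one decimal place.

36.2 m.u.

The two most frequent classes, + m (70) and y + (94), are the parental types, so the F1 was + m / y +.
The recombinant classes are + + and y m: 50 + 43 = 93.
Recombination frequency = 93/257 = 0.3619 ≈ 36.2%, i.e. 36.2 m.u.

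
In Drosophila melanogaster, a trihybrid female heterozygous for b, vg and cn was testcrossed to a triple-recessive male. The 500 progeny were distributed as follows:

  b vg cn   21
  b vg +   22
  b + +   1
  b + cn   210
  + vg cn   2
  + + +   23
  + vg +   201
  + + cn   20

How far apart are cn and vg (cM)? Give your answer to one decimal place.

The two most frequent reciprocal classes, + vg + and b + cn, are the parental types, so the F1 was + vg + / b + cn.
The two rarest classes, + vg cn and b + +, are the double crossovers. Comparing them with the parentals, only the cn allele has switched, so cn is the middle locus and the order is vg – cn – b.
Crossovers in the vg–cn interval produce the single-crossover classes + + + and b vg cn (23 + 21 = 44) plus the double crossovers (3).
RF(vg–cn) = (44 + 3) / 500 = 47/500 = 0.0940 → 9.4 cM.

9.4 cM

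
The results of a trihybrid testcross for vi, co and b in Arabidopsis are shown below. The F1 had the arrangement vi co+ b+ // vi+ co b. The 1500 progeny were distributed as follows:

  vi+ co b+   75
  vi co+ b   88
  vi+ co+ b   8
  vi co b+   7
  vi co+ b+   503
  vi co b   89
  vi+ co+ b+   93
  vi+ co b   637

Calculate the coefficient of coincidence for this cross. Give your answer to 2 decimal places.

0.64

The two rarest classes, vi co b+ and vi+ co+ b, are the double crossovers. Comparing them with the parentals, only the co allele has switched, so co is the middle locus and the order is vi – co – b.
vi–co: (182 + 15)/1500 = 0.1313; co–b: (163 + 15)/1500 = 0.1187.
Expected DCO frequency = 0.1313 × 0.1187 ≈ 0.01559; observed = 15/1500 ≈ 0.01000.
Coefficient of coincidence = 0.01000/0.01559 ≈ 0.64.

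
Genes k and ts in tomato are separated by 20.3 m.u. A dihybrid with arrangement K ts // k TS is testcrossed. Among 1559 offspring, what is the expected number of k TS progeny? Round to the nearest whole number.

621

A map distance of 20.3 m.u. corresponds to a recombination frequency of 0.203.
The F1 is K ts / k TS, so k TS is a parental gamete class with expected frequency (1 − r)/2 = 0.797/2 = 0.3985.
Expected number = 0.3985 × 1559 = 621.26 ≈ 621.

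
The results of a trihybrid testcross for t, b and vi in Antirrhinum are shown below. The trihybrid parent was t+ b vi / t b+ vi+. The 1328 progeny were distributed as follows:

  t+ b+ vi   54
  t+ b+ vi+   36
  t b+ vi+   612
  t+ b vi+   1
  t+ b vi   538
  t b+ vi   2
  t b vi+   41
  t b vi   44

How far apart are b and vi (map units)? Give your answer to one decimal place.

The two rarest classes, t+ b vi+ and t b+ vi, are the double crossovers. Comparing them with the parentals, only the vi allele has switched, so vi is the middle locus and the order is b – vi – t.
Crossovers in the b–vi interval produce the single-crossover classes t+ b+ vi and t b vi+ (54 + 41 = 95) plus the double crossovers (3).
RF(b–vi) = (95 + 3) / 1328 = 98/1328 = 0.0738 → 7.4 map units.

7.4 map units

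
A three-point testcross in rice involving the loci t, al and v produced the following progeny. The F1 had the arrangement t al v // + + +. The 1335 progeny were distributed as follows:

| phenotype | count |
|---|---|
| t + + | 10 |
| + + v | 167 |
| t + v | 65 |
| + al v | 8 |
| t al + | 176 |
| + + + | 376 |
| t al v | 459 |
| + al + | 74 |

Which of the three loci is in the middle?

t

The two rarest classes, + al v and t + +, are the double crossovers. Comparing them with the parentals, only the t allele has switched, so t is the middle locus and the order is v – t – al.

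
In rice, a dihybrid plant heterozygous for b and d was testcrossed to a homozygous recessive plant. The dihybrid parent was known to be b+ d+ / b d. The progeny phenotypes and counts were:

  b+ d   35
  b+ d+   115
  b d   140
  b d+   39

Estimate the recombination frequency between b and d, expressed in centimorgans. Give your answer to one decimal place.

The recombinant classes are b+ d and b d+: 35 + 39 = 74.
Recombination frequency = 74/329 = 0.2249 ≈ 22.5%, i.e. 22.5 centimorgans.

22.5 centimorgans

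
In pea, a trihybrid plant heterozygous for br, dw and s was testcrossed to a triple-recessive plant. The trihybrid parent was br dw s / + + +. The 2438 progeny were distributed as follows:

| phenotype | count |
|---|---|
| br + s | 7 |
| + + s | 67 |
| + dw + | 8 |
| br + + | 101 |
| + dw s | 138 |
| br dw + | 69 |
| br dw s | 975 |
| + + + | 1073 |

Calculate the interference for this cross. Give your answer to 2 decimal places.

0.05

The two rarest classes, br + s and + dw +, are the double crossovers. Comparing them with the parentals, only the dw allele has switched, so dw is the middle locus and the order is br – dw – s.
br–dw: (239 + 15)/2438 = 0.1042; dw–s: (136 + 15)/2438 = 0.0619.
Expected DCO frequency = 0.1042 × 0.0619 ≈ 0.00645; observed = 15/2438 ≈ 0.00615.
Coefficient of coincidence = 0.00615/0.00645 ≈ 0.95; interference = 1 − 0.95 = 0.05.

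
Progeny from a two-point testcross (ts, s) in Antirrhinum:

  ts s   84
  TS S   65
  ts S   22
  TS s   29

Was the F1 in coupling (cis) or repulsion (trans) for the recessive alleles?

cis

The two most frequent classes are TS S (65) and ts s (84); these are the parental (non-recombinant) types.
So the F1 carried TS S on one chromosome and ts s on the other — the recessive alleles are on the same chromosome (cis / coupling).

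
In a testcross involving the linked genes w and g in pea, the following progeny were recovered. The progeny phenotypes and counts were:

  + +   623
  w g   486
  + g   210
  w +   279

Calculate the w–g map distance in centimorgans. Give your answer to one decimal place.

30.6 centimorgans

The two most frequent classes, + + (623) and w g (486), are the parental types, so the F1 was + + / w g.
The recombinant classes are + g and w +: 210 + 279 = 489.
Recombination frequency = 489/1598 = 0.3060 ≈ 30.6%, i.e. 30.6 centimorgans.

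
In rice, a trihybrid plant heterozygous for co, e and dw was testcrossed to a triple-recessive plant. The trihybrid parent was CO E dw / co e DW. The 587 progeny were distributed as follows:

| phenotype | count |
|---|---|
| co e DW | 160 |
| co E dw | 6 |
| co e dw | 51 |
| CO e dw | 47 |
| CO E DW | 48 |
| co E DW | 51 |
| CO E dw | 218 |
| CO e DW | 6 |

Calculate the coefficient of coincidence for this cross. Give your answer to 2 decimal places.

0.58

The two rarest classes, co E dw and CO e DW, are the double crossovers. Comparing them with the parentals, only the co allele has switched, so co is the middle locus and the order is e – co – dw.
e–co: (98 + 12)/587 = 0.1874; co–dw: (99 + 12)/587 = 0.1891.
Expected DCO frequency = 0.1874 × 0.1891 ≈ 0.03544; observed = 12/587 ≈ 0.02044.
Coefficient of coincidence = 0.02044/0.03544 ≈ 0.58.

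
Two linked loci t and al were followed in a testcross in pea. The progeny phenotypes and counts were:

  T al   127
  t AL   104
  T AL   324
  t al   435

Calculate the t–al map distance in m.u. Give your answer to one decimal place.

23.3 m.u.

The two most frequent classes, T AL (324) and t al (435), are the parental types, so the F1 was T AL / t al.
The recombinant classes are T al and t AL: 127 + 104 = 231.
Recombination frequency = 231/990 = 0.2333 ≈ 23.3%, i.e. 23.3 m.u.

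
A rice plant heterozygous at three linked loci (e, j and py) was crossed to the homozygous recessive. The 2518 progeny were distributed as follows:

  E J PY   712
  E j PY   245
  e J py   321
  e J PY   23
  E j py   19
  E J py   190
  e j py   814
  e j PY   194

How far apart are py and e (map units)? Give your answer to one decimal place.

The two most frequent reciprocal classes, E J PY and e j py, are the parental types, so the F1 was E J PY / e j py.
The two rarest classes, e J PY and E j py, are the double crossovers. Comparing them with the parentals, only the e allele has switched, so e is the middle locus and the order is py – e – j.
Crossovers in the py–e interval produce the single-crossover classes E J py and e j PY (190 + 194 = 384) plus the double crossovers (42).
RF(py–e) = (384 + 42) / 2518 = 426/2518 = 0.1692 → 16.9 map units.

16.9 map units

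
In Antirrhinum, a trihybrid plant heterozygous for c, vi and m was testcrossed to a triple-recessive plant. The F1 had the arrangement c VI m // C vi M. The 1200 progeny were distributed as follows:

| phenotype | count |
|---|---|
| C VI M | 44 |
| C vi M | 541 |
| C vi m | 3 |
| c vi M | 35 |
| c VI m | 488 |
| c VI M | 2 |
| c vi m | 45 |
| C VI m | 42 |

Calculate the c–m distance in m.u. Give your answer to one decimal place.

The two rarest classes, c VI M and C vi m, are the double crossovers. Comparing them with the parentals, only the m allele has switched, so m is the middle locus and the order is vi – m – c.
Crossovers in the m–c interval produce the single-crossover classes C VI m and c vi M (42 + 35 = 77) plus the double crossovers (5).
RF(m–c) = (77 + 5) / 1200 = 82/1200 = 0.0683 → 6.8 m.u.

6.8 m.u.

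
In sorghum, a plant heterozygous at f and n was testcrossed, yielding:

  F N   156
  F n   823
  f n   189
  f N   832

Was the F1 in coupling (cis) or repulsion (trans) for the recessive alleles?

The two most frequent classes are F n (823) and f N (832); these are the parental (non-recombinant) types.
So the F1 carried F n on one chromosome and f N on the other — the recessive alleles are on opposite chromosomes (trans / repulsion).

trans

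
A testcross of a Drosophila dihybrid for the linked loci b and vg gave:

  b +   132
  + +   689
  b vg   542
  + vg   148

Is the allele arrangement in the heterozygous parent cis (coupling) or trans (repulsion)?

cis

The two most frequent classes are + + (689) and b vg (542); these are the parental (non-recombinant) types.
So the F1 carried + + on one chromosome and b vg on the other — the recessive alleles are on the same chromosome (cis / coupling).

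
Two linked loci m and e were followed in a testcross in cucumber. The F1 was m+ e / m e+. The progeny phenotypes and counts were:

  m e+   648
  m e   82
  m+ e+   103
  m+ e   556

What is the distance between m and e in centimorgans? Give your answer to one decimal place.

13.3 centimorgans

The recombinant classes are m+ e+ and m e: 103 + 82 = 185.
Recombination frequency = 185/1389 = 0.1332 ≈ 13.3%, i.e. 13.3 centimorgans.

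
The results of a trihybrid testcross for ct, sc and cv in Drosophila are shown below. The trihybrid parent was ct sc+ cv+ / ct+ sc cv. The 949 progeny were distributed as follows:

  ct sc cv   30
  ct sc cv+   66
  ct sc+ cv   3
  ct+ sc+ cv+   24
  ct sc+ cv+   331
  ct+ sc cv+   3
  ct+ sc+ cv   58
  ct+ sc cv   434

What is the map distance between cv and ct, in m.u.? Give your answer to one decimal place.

6.3 m.u.

The two rarest classes, ct sc+ cv and ct+ sc cv+, are the double crossovers. Comparing them with the parentals, only the cv allele has switched, so cv is the middle locus and the order is ct – cv – sc.
Crossovers in the ct–cv interval produce the single-crossover classes ct+ sc+ cv+ and ct sc cv (24 + 30 = 54) plus the double crossovers (6).
RF(ct–cv) = (54 + 6) / 949 = 60/949 = 0.0632 → 6.3 m.u.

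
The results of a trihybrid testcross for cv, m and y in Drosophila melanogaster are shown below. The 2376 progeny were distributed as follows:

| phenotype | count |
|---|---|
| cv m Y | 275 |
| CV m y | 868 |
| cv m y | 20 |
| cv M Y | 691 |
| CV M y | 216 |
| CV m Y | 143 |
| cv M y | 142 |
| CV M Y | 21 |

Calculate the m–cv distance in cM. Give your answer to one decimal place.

22.4 cM

The two most frequent reciprocal classes, cv M Y and CV m y, are the parental types, so the F1 was cv M Y / CV m y.
The two rarest classes, CV M Y and cv m y, are the double crossovers. Comparing them with the parentals, only the cv allele has switched, so cv is the middle locus and the order is m – cv – y.
Crossovers in the m–cv interval produce the single-crossover classes cv m Y and CV M y (275 + 216 = 491) plus the double crossovers (41).
RF(m–cv) = (491 + 41) / 2376 = 532/2376 = 0.2239 → 22.4 cM.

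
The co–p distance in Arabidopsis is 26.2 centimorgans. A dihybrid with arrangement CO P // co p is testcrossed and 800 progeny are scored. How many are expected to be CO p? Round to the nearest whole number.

A map distance of 26.2 centimorgans corresponds to a recombination frequency of 0.262.
The F1 is CO P / co p, so CO p is a recombinant gamete class with expected frequency r/2 = 0.262/2 = 0.1310.
Expected number = 0.1310 × 800 = 104.80 ≈ 105.

105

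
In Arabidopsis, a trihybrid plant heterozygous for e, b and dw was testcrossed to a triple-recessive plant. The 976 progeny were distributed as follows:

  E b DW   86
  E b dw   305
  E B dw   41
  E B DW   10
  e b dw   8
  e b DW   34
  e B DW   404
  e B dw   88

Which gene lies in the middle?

The two most frequent reciprocal classes, e B DW and E b dw, are the parental types, so the F1 was e B DW / E b dw.
The two rarest classes, E B DW and e b dw, are the double crossovers. Comparing them with the parentals, only the e allele has switched, so e is the middle locus and the order is dw – e – b.

e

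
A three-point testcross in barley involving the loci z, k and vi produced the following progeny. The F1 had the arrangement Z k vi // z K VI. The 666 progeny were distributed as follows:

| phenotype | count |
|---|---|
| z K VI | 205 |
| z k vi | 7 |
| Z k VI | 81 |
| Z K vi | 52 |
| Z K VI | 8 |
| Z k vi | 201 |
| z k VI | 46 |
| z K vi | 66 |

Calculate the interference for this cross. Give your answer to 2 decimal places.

The two rarest classes, z k vi and Z K VI, are the double crossovers. Comparing them with the parentals, only the z allele has switched, so z is the middle locus and the order is k – z – vi.
k–z: (98 + 15)/666 = 0.1697; z–vi: (147 + 15)/666 = 0.2432.
Expected DCO frequency = 0.1697 × 0.2432 ≈ 0.04127; observed = 15/666 ≈ 0.02252.
Coefficient of coincidence = 0.02252/0.04127 ≈ 0.55; interference = 1 − 0.55 = 0.45.

0.45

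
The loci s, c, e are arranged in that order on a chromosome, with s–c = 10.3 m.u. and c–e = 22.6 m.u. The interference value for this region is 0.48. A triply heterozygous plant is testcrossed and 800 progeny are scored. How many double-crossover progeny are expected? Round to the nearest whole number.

Map distances give recombination frequencies of 0.103 and 0.226 for the two intervals.
With interference 0.48 (so coincidence = 0.52), expected double-crossover frequency = 0.103 × 0.226 × 0.52 = 0.01210.
Expected number = 0.01210 × 800 = 9.68 ≈ 10.

10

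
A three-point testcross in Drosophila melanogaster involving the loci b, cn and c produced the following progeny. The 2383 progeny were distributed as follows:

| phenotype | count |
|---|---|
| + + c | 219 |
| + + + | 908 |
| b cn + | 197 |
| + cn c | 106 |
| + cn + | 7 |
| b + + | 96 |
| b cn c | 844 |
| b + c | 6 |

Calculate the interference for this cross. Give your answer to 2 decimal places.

The two most frequent reciprocal classes, + + + and b cn c, are the parental types, so the F1 was + + + / b cn c.
The two rarest classes, + cn + and b + c, are the double crossovers. Comparing them with the parentals, only the cn allele has switched, so cn is the middle locus and the order is c – cn – b.
c–cn: (416 + 13)/2383 = 0.1800; cn–b: (202 + 13)/2383 = 0.0902.
Expected DCO frequency = 0.1800 × 0.0902 ≈ 0.01624; observed = 13/2383 ≈ 0.00546.
Coefficient of coincidence = 0.00546/0.01624 ≈ 0.34; interference = 1 − 0.34 = 0.66.

0.66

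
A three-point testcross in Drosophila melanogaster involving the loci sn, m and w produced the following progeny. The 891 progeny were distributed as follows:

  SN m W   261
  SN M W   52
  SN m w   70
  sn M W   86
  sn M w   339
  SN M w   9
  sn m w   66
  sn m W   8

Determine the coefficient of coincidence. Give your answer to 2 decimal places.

The two most frequent reciprocal classes, sn M w and SN m W, are the parental types, so the F1 was sn M w / SN m W.
The two rarest classes, SN M w and sn m W, are the double crossovers. Comparing them with the parentals, only the sn allele has switched, so sn is the middle locus and the order is m – sn – w.
m–sn: (118 + 17)/891 = 0.1515; sn–w: (156 + 17)/891 = 0.1942.
Expected DCO frequency = 0.1515 × 0.1942 ≈ 0.02942; observed = 17/891 ≈ 0.01908.
Coefficient of coincidence = 0.01908/0.02942 ≈ 0.65.

0.65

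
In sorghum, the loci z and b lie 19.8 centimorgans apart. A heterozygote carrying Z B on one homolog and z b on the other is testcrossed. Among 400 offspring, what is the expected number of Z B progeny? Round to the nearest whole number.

160

A map distance of 19.8 centimorgans corresponds to a recombination frequency of 0.198.
The F1 is Z B / z b, so Z B is a parental gamete class with expected frequency (1 − r)/2 = 0.802/2 = 0.4010.
Expected number = 0.4010 × 400 = 160.40 ≈ 160.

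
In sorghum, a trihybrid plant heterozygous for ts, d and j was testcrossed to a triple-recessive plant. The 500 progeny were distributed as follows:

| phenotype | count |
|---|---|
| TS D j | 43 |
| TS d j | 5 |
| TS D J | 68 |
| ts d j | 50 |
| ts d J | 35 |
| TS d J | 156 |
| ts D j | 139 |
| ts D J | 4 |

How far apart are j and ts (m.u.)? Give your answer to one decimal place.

The two most frequent reciprocal classes, ts D j and TS d J, are the parental types, so the F1 was ts D j / TS d J.
The two rarest classes, ts D J and TS d j, are the double crossovers. Comparing them with the parentals, only the j allele has switched, so j is the middle locus and the order is ts – j – d.
Crossovers in the ts–j interval produce the single-crossover classes TS D j and ts d J (43 + 35 = 78) plus the double crossovers (9).
RF(ts–j) = (78 + 9) / 500 = 87/500 = 0.1740 → 17.4 m.u.

17.4 m.u.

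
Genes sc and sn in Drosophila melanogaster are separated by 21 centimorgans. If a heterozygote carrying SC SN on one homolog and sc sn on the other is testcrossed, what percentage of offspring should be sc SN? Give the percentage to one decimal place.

A map distance of 21 centimorgans corresponds to a recombination frequency of 0.210.
The F1 is SC SN / sc sn, so sc SN is a recombinant gamete class with expected frequency r/2 = 0.210/2 = 0.1050.
That is 0.1050 = 10.5% of the progeny.

10.5%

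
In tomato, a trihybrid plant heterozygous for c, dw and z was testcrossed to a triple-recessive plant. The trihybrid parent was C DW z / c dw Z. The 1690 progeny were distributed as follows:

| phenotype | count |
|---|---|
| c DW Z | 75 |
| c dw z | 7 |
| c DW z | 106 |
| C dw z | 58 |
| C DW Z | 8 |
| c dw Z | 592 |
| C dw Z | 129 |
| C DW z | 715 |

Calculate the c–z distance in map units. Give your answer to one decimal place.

14.8 map units

The two rarest classes, C DW Z and c dw z, are the double crossovers. Comparing them with the parentals, only the z allele has switched, so z is the middle locus and the order is dw – z – c.
Crossovers in the z–c interval produce the single-crossover classes c DW z and C dw Z (106 + 129 = 235) plus the double crossovers (15).
RF(z–c) = (235 + 15) / 1690 = 250/1690 = 0.1479 → 14.8 map units.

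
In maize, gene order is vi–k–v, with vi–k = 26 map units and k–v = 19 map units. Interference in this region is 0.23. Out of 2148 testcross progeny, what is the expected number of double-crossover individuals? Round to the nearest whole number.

82

Map distances give recombination frequencies of 0.260 and 0.190 for the two intervals.
With interference 0.23 (so coincidence = 0.77), expected double-crossover frequency = 0.260 × 0.190 × 0.77 = 0.03804.
Expected number = 0.03804 × 2148 = 81.71 ≈ 82.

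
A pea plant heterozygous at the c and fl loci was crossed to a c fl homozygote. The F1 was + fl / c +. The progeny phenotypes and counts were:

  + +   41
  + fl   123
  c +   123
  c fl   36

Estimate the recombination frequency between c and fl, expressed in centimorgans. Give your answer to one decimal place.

23.8 centimorgans

The recombinant classes are + + and c fl: 41 + 36 = 77.
Recombination frequency = 77/323 = 0.2384 ≈ 23.8%, i.e. 23.8 centimorgans.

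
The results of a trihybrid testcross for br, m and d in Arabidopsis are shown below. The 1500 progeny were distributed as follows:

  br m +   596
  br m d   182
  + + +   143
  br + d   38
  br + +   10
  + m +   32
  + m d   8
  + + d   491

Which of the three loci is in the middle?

The two most frequent reciprocal classes, + + d and br m +, are the parental types, so the F1 was + + d / br m +.
The two rarest classes, + m d and br + +, are the double crossovers. Comparing them with the parentals, only the m allele has switched, so m is the middle locus and the order is br – m – d.

m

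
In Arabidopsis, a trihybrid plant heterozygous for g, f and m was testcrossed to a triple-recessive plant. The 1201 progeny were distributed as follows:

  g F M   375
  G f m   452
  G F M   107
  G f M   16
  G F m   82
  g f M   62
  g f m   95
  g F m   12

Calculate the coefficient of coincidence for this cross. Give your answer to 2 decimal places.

The two most frequent reciprocal classes, g F M and G f m, are the parental types, so the F1 was g F M / G f m.
The two rarest classes, g F m and G f M, are the double crossovers. Comparing them with the parentals, only the m allele has switched, so m is the middle locus and the order is g – m – f.
g–m: (202 + 28)/1201 = 0.1915; m–f: (144 + 28)/1201 = 0.1432.
Expected DCO frequency = 0.1915 × 0.1432 ≈ 0.02742; observed = 28/1201 ≈ 0.02331.
Coefficient of coincidence = 0.02331/0.02742 ≈ 0.85.

0.85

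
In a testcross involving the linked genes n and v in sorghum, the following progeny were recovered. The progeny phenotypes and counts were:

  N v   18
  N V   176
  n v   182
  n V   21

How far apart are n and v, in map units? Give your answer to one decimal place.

9.8 map units

The two most frequent classes, N V (176) and n v (182), are the parental types, so the F1 was N V / n v.
The recombinant classes are N v and n V: 18 + 21 = 39.
Recombination frequency = 39/397 = 0.0982 ≈ 9.8%, i.e. 9.8 map units.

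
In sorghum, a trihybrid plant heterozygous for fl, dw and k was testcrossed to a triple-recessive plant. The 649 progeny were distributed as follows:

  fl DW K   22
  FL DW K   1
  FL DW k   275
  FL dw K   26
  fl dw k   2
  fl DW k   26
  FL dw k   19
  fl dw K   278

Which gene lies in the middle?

The two most frequent reciprocal classes, FL DW k and fl dw K, are the parental types, so the F1 was FL DW k / fl dw K.
The two rarest classes, FL DW K and fl dw k, are the double crossovers. Comparing them with the parentals, only the k allele has switched, so k is the middle locus and the order is dw – k – fl.

k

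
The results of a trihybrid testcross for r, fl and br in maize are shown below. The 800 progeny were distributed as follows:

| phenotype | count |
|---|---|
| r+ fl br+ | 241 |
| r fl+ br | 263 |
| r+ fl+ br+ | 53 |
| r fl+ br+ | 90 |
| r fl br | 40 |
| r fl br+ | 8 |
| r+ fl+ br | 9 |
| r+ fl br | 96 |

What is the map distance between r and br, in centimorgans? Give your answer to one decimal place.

25.4 centimorgans

The two most frequent reciprocal classes, r fl+ br and r+ fl br+, are the parental types, so the F1 was r fl+ br / r+ fl br+.
The two rarest classes, r+ fl+ br and r fl br+, are the double crossovers. Comparing them with the parentals, only the r allele has switched, so r is the middle locus and the order is br – r – fl.
Crossovers in the br–r interval produce the single-crossover classes r fl+ br+ and r+ fl br (90 + 96 = 186) plus the double crossovers (17).
RF(br–r) = (186 + 17) / 800 = 203/800 = 0.2537 → 25.4 centimorgans.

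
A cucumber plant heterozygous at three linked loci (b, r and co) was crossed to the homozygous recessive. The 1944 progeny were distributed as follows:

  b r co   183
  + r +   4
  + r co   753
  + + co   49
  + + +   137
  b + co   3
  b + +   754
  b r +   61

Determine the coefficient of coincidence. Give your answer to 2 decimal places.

0.36

The two most frequent reciprocal classes, b + + and + r co, are the parental types, so the F1 was b + + / + r co.
The two rarest classes, b + co and + r +, are the double crossovers. Comparing them with the parentals, only the co allele has switched, so co is the middle locus and the order is b – co – r.
b–co: (320 + 7)/1944 = 0.1682; co–r: (110 + 7)/1944 = 0.0602.
Expected DCO frequency = 0.1682 × 0.0602 ≈ 0.01013; observed = 7/1944 ≈ 0.00360.
Coefficient of coincidence = 0.00360/0.01013 ≈ 0.36.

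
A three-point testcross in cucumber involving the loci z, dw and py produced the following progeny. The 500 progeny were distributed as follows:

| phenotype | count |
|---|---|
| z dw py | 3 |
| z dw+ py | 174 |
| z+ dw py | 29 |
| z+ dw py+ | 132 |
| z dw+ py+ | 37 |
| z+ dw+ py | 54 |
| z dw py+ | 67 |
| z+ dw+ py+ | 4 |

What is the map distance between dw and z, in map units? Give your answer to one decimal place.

25.6 map units

The two most frequent reciprocal classes, z dw+ py and z+ dw py+, are the parental types, so the F1 was z dw+ py / z+ dw py+.
The two rarest classes, z dw py and z+ dw+ py+, are the double crossovers. Comparing them with the parentals, only the dw allele has switched, so dw is the middle locus and the order is z – dw – py.
Crossovers in the z–dw interval produce the single-crossover classes z+ dw+ py and z dw py+ (54 + 67 = 121) plus the double crossovers (7).
RF(z–dw) = (121 + 7) / 500 = 128/500 = 0.2560 → 25.6 map units.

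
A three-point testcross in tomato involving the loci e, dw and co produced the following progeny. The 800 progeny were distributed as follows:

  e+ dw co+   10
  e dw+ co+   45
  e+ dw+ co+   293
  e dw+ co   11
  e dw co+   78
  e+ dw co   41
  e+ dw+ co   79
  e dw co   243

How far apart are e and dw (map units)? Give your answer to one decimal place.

The two most frequent reciprocal classes, e+ dw+ co+ and e dw co, are the parental types, so the F1 was e+ dw+ co+ / e dw co.
The two rarest classes, e+ dw co+ and e dw+ co, are the double crossovers. Comparing them with the parentals, only the dw allele has switched, so dw is the middle locus and the order is co – dw – e.
Crossovers in the dw–e interval produce the single-crossover classes e dw+ co+ and e+ dw co (45 + 41 = 86) plus the double crossovers (21).
RF(dw–e) = (86 + 21) / 800 = 107/800 = 0.1338 → 13.4 map units.

13.4 map units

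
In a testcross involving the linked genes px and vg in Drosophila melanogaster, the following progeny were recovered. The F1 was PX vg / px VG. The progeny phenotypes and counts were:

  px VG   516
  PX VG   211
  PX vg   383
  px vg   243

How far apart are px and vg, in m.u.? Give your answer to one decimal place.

33.6 m.u.

The recombinant classes are PX VG and px vg: 211 + 243 = 454.
Recombination frequency = 454/1353 = 0.3356 ≈ 33.6%, i.e. 33.6 m.u.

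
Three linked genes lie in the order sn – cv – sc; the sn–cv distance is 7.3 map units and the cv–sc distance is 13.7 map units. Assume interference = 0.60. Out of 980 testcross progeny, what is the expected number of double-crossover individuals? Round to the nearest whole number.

4

Map distances give recombination frequencies of 0.073 and 0.137 for the two intervals.
With interference 0.60 (so coincidence = 0.40), expected double-crossover frequency = 0.073 × 0.137 × 0.40 = 0.00400.
Expected number = 0.00400 × 980 = 3.92 ≈ 4.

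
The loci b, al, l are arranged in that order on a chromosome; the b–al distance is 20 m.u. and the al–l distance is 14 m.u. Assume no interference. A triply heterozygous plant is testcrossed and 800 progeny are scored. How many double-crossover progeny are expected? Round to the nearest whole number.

Map distances give recombination frequencies of 0.200 and 0.140 for the two intervals.
With no interference, expected double-crossover frequency = 0.200 × 0.140 = 0.02800.
Expected number = 0.02800 × 800 = 22.40 ≈ 22.

22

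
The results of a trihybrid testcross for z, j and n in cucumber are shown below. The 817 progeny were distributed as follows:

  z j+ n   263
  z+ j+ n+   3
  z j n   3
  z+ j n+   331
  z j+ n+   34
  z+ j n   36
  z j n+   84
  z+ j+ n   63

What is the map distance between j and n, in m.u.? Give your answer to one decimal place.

9.3 m.u.

The two most frequent reciprocal classes, z j+ n and z+ j n+, are the parental types, so the F1 was z j+ n / z+ j n+.
The two rarest classes, z j n and z+ j+ n+, are the double crossovers. Comparing them with the parentals, only the j allele has switched, so j is the middle locus and the order is z – j – n.
Crossovers in the j–n interval produce the single-crossover classes z j+ n+ and z+ j n (34 + 36 = 70) plus the double crossovers (6).
RF(j–n) = (70 + 6) / 817 = 76/817 = 0.0930 → 9.3 m.u.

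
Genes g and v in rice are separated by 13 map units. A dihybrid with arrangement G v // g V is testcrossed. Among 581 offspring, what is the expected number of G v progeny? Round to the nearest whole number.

A map distance of 13 map units corresponds to a recombination frequency of 0.130.
The F1 is G v / g V, so G v is a parental gamete class with expected frequency (1 − r)/2 = 0.870/2 = 0.4350.
Expected number = 0.4350 × 581 = 252.73 ≈ 253.

253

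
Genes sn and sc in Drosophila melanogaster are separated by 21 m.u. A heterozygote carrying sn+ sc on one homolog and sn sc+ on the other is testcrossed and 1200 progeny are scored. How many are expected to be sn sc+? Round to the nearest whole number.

A map distance of 21 m.u. corresponds to a recombination frequency of 0.210.
The F1 is sn+ sc / sn sc+, so sn sc+ is a parental gamete class with expected frequency (1 − r)/2 = 0.790/2 = 0.3950.
Expected number = 0.3950 × 1200 = 474.00 ≈ 474.

474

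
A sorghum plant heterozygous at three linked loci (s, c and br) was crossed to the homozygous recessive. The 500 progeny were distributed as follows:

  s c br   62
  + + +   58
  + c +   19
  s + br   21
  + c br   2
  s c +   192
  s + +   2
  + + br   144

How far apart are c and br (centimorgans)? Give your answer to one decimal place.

24.8 centimorgans

The two most frequent reciprocal classes, + + br and s c +, are the parental types, so the F1 was + + br / s c +.
The two rarest classes, + c br and s + +, are the double crossovers. Comparing them with the parentals, only the c allele has switched, so c is the middle locus and the order is br – c – s.
Crossovers in the br–c interval produce the single-crossover classes + + + and s c br (58 + 62 = 120) plus the double crossovers (4).
RF(br–c) = (120 + 4) / 500 = 124/500 = 0.2480 → 24.8 centimorgans.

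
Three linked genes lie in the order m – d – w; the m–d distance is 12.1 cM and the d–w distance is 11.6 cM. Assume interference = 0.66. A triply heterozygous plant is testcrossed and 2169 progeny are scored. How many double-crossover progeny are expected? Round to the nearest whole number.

10

Map distances give recombination frequencies of 0.121 and 0.116 for the two intervals.
With interference 0.66 (so coincidence = 0.34), expected double-crossover frequency = 0.121 × 0.116 × 0.34 = 0.00477.
Expected number = 0.00477 × 2169 = 10.35 ≈ 10.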